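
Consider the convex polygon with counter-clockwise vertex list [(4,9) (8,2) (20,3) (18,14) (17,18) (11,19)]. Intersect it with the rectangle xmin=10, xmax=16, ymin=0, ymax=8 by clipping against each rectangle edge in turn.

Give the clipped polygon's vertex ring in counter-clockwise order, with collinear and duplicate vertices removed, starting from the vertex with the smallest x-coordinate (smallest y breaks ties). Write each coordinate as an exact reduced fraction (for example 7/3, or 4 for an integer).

1. After x ≥ 10: [(10,123/7) (10,13/6) (20,3) (18,14) (17,18) (11,19)]
2. After x ≤ 16: [(10,123/7) (10,13/6) (16,8/3) (16,109/6) (11,19)]
3. After y ≥ 0: [(10,123/7) (10,13/6) (16,8/3) (16,109/6) (11,19)]
4. After y ≤ 8: [(10,8) (10,13/6) (16,8/3) (16,8)]
5. Canonical ring: [(10,13/6) (16,8/3) (16,8) (10,8)]

Clipped polygon: [(10,13/6) (16,8/3) (16,8) (10,8)]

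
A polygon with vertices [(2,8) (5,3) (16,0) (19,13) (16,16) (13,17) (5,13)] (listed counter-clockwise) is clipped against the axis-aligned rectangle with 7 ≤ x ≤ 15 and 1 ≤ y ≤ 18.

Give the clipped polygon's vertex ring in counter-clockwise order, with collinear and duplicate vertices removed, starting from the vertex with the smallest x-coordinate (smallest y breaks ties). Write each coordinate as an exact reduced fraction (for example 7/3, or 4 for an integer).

Clipped polygon: [(7,27/11) (37/3,1) (15,1) (15,49/3) (13,17) (7,14)]

1. After x ≥ 7: [(7,27/11) (16,0) (19,13) (16,16) (13,17) (7,14)]
2. After x ≤ 15: [(7,27/11) (15,3/11) (15,49/3) (13,17) (7,14)]
3. After y ≥ 1: [(7,27/11) (37/3,1) (15,1) (15,49/3) (13,17) (7,14)]
4. After y ≤ 18: [(7,27/11) (37/3,1) (15,1) (15,49/3) (13,17) (7,14)]
5. Canonical ring: [(7,27/11) (37/3,1) (15,1) (15,49/3) (13,17) (7,14)]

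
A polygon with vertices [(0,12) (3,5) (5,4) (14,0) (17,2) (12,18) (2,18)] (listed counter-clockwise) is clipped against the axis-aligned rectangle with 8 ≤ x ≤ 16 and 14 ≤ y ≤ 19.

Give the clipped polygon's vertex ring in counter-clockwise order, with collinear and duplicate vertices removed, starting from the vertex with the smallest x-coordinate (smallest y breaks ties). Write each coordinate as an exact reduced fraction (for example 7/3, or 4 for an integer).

Clipped polygon: [(8,14) (53/4,14) (12,18) (8,18)]

1. After x ≥ 8: [(8,8/3) (14,0) (17,2) (12,18) (8,18)]
2. After x ≤ 16: [(8,8/3) (14,0) (16,4/3) (16,26/5) (12,18) (8,18)]
3. After y ≥ 14: [(8,14) (53/4,14) (12,18) (8,18)]
4. After y ≤ 19: [(8,14) (53/4,14) (12,18) (8,18)]
5. Canonical ring: [(8,14) (53/4,14) (12,18) (8,18)]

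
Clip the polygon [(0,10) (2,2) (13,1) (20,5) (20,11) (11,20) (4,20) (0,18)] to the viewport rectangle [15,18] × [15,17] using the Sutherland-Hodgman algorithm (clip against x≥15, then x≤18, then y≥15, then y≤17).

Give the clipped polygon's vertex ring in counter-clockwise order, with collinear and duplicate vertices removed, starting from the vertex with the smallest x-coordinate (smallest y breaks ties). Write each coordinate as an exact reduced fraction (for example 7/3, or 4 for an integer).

1. After x ≥ 15: [(15,15/7) (20,5) (20,11) (15,16)]
2. After x ≤ 18: [(15,15/7) (18,27/7) (18,13) (15,16)]
3. After y ≥ 15: [(15,15) (16,15) (15,16)]
4. After y ≤ 17: [(15,15) (16,15) (15,16)]
5. Canonical ring: [(15,15) (16,15) (15,16)]

Clipped polygon: [(15,15) (16,15) (15,16)]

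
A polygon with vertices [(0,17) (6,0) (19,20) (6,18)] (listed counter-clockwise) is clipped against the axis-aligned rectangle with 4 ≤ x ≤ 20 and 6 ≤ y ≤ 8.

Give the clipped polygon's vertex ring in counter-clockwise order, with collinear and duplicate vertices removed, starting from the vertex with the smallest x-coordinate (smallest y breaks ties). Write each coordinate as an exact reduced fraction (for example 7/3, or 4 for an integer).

Clipped polygon: [(4,6) (99/10,6) (56/5,8) (4,8)]

1. After x ≥ 4: [(4,53/3) (4,17/3) (6,0) (19,20) (6,18)]
2. After x ≤ 20: [(4,53/3) (4,17/3) (6,0) (19,20) (6,18)]
3. After y ≥ 6: [(4,53/3) (4,6) (99/10,6) (19,20) (6,18)]
4. After y ≤ 8: [(4,8) (4,6) (99/10,6) (56/5,8)]
5. Canonical ring: [(4,6) (99/10,6) (56/5,8) (4,8)]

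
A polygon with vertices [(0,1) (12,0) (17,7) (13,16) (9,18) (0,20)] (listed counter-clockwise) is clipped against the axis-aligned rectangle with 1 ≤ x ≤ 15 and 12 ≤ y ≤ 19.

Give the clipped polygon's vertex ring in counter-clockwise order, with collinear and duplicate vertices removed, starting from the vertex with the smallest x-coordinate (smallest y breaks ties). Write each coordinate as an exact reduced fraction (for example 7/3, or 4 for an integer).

1. After x ≥ 1: [(1,11/12) (12,0) (17,7) (13,16) (9,18) (1,178/9)]
2. After x ≤ 15: [(1,11/12) (12,0) (15,21/5) (15,23/2) (13,16) (9,18) (1,178/9)]
3. After y ≥ 12: [(1,12) (133/9,12) (13,16) (9,18) (1,178/9)]
4. After y ≤ 19: [(1,19) (1,12) (133/9,12) (13,16) (9,18) (9/2,19)]
5. Canonical ring: [(1,12) (133/9,12) (13,16) (9,18) (9/2,19) (1,19)]

Clipped polygon: [(1,12) (133/9,12) (13,16) (9,18) (9/2,19) (1,19)]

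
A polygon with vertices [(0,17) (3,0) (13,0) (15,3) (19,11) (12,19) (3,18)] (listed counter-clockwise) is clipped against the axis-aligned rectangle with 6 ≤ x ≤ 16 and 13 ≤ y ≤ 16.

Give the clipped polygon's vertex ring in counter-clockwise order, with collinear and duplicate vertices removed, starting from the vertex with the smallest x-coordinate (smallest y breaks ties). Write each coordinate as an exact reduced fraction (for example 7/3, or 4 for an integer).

1. After x ≥ 6: [(6,0) (13,0) (15,3) (19,11) (12,19) (6,55/3)]
2. After x ≤ 16: [(6,0) (13,0) (15,3) (16,5) (16,101/7) (12,19) (6,55/3)]
3. After y ≥ 13: [(6,13) (16,13) (16,101/7) (12,19) (6,55/3)]
4. After y ≤ 16: [(6,16) (6,13) (16,13) (16,101/7) (117/8,16)]
5. Canonical ring: [(6,13) (16,13) (16,101/7) (117/8,16) (6,16)]

Clipped polygon: [(6,13) (16,13) (16,101/7) (117/8,16) (6,16)]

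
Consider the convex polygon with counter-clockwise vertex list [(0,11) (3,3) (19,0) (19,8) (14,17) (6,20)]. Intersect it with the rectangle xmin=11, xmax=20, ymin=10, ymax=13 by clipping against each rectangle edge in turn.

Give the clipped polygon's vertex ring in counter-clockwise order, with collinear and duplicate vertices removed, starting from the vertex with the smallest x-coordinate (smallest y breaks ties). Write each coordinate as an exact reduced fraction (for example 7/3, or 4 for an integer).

Clipped polygon: [(11,10) (161/9,10) (146/9,13) (11,13)]

1. After x ≥ 11: [(11,3/2) (19,0) (19,8) (14,17) (11,145/8)]
2. After x ≤ 20: [(11,3/2) (19,0) (19,8) (14,17) (11,145/8)]
3. After y ≥ 10: [(11,10) (161/9,10) (14,17) (11,145/8)]
4. After y ≤ 13: [(11,13) (11,10) (161/9,10) (146/9,13)]
5. Canonical ring: [(11,10) (161/9,10) (146/9,13) (11,13)]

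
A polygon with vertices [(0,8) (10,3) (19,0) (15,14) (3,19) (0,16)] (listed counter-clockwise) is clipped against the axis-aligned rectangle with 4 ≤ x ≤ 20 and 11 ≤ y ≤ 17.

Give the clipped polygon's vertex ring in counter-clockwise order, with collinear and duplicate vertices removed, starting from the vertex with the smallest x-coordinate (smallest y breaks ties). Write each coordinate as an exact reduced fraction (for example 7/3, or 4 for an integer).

1. After x ≥ 4: [(4,6) (10,3) (19,0) (15,14) (4,223/12)]
2. After x ≤ 20: [(4,6) (10,3) (19,0) (15,14) (4,223/12)]
3. After y ≥ 11: [(4,11) (111/7,11) (15,14) (4,223/12)]
4. After y ≤ 17: [(4,17) (4,11) (111/7,11) (15,14) (39/5,17)]
5. Canonical ring: [(4,11) (111/7,11) (15,14) (39/5,17) (4,17)]

Clipped polygon: [(4,11) (111/7,11) (15,14) (39/5,17) (4,17)]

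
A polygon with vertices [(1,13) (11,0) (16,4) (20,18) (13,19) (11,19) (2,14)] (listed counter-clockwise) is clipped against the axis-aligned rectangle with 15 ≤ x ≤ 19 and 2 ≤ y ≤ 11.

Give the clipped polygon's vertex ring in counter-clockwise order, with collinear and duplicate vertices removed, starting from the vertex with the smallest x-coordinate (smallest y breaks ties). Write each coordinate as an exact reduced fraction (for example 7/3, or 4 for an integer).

Clipped polygon: [(15,16/5) (16,4) (18,11) (15,11)]

1. After x ≥ 15: [(15,16/5) (16,4) (20,18) (15,131/7)]
2. After x ≤ 19: [(15,16/5) (16,4) (19,29/2) (19,127/7) (15,131/7)]
3. After y ≥ 2: [(15,16/5) (16,4) (19,29/2) (19,127/7) (15,131/7)]
4. After y ≤ 11: [(15,11) (15,16/5) (16,4) (18,11)]
5. Canonical ring: [(15,16/5) (16,4) (18,11) (15,11)]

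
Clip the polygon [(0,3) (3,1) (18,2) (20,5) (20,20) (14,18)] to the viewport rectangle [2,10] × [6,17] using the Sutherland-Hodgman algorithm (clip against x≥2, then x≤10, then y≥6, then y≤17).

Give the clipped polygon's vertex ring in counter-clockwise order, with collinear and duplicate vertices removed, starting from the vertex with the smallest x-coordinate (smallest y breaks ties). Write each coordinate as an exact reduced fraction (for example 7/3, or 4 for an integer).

Clipped polygon: [(14/5,6) (10,6) (10,96/7)]

1. After x ≥ 2: [(2,36/7) (2,5/3) (3,1) (18,2) (20,5) (20,20) (14,18)]
2. After x ≤ 10: [(10,96/7) (2,36/7) (2,5/3) (3,1) (10,22/15)]
3. After y ≥ 6: [(10,6) (10,96/7) (14/5,6)]
4. After y ≤ 17: [(10,6) (10,96/7) (14/5,6)]
5. Canonical ring: [(14/5,6) (10,6) (10,96/7)]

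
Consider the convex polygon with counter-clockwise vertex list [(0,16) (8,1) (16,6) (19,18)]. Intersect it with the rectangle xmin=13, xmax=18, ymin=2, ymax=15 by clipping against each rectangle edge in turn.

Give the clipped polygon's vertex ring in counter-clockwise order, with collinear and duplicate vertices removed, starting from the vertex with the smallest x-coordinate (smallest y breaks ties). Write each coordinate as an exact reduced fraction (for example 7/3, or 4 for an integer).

Clipped polygon: [(13,33/8) (16,6) (18,14) (18,15) (13,15)]

1. After x ≥ 13: [(13,330/19) (13,33/8) (16,6) (19,18)]
2. After x ≤ 18: [(18,340/19) (13,330/19) (13,33/8) (16,6) (18,14)]
3. After y ≥ 2: [(18,340/19) (13,330/19) (13,33/8) (16,6) (18,14)]
4. After y ≤ 15: [(18,15) (13,15) (13,33/8) (16,6) (18,14)]
5. Canonical ring: [(13,33/8) (16,6) (18,14) (18,15) (13,15)]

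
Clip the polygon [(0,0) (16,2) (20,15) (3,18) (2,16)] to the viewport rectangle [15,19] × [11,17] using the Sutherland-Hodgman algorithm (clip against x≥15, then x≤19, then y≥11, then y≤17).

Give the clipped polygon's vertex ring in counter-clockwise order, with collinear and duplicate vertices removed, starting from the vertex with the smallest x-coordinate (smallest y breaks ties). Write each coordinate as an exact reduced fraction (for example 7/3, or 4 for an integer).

Clipped polygon: [(15,11) (244/13,11) (19,47/4) (19,258/17) (15,270/17)]

1. After x ≥ 15: [(15,15/8) (16,2) (20,15) (15,270/17)]
2. After x ≤ 19: [(15,15/8) (16,2) (19,47/4) (19,258/17) (15,270/17)]
3. After y ≥ 11: [(15,11) (244/13,11) (19,47/4) (19,258/17) (15,270/17)]
4. After y ≤ 17: [(15,11) (244/13,11) (19,47/4) (19,258/17) (15,270/17)]
5. Canonical ring: [(15,11) (244/13,11) (19,47/4) (19,258/17) (15,270/17)]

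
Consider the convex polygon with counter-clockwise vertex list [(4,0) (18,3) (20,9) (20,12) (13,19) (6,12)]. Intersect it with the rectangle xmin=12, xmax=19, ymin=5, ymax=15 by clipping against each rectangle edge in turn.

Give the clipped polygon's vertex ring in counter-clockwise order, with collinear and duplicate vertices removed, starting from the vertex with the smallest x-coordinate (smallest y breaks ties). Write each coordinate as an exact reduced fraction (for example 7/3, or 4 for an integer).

Clipped polygon: [(12,5) (56/3,5) (19,6) (19,13) (17,15) (12,15)]

1. After x ≥ 12: [(12,12/7) (18,3) (20,9) (20,12) (13,19) (12,18)]
2. After x ≤ 19: [(12,12/7) (18,3) (19,6) (19,13) (13,19) (12,18)]
3. After y ≥ 5: [(12,5) (56/3,5) (19,6) (19,13) (13,19) (12,18)]
4. After y ≤ 15: [(12,15) (12,5) (56/3,5) (19,6) (19,13) (17,15)]
5. Canonical ring: [(12,5) (56/3,5) (19,6) (19,13) (17,15) (12,15)]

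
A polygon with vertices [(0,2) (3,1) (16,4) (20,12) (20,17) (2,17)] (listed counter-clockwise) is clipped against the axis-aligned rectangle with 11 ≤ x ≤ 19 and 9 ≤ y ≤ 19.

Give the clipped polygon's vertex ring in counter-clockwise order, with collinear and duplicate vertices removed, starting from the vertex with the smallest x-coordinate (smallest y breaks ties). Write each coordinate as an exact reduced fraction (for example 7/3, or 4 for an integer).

Clipped polygon: [(11,9) (37/2,9) (19,10) (19,17) (11,17)]

1. After x ≥ 11: [(11,37/13) (16,4) (20,12) (20,17) (11,17)]
2. After x ≤ 19: [(11,37/13) (16,4) (19,10) (19,17) (11,17)]
3. After y ≥ 9: [(11,9) (37/2,9) (19,10) (19,17) (11,17)]
4. After y ≤ 19: [(11,9) (37/2,9) (19,10) (19,17) (11,17)]
5. Canonical ring: [(11,9) (37/2,9) (19,10) (19,17) (11,17)]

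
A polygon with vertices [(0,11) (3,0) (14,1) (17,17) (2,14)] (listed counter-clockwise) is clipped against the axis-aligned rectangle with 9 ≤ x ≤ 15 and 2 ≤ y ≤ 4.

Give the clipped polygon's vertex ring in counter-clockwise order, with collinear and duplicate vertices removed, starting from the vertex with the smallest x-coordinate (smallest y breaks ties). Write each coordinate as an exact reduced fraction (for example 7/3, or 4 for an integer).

1. After x ≥ 9: [(9,6/11) (14,1) (17,17) (9,77/5)]
2. After x ≤ 15: [(9,6/11) (14,1) (15,19/3) (15,83/5) (9,77/5)]
3. After y ≥ 2: [(9,2) (227/16,2) (15,19/3) (15,83/5) (9,77/5)]
4. After y ≤ 4: [(9,4) (9,2) (227/16,2) (233/16,4)]
5. Canonical ring: [(9,2) (227/16,2) (233/16,4) (9,4)]

Clipped polygon: [(9,2) (227/16,2) (233/16,4) (9,4)]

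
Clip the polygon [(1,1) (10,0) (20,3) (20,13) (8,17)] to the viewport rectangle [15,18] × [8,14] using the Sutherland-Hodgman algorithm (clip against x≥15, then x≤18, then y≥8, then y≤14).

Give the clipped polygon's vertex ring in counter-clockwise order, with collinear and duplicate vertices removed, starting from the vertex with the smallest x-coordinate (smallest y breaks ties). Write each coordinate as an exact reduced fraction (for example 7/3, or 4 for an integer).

Clipped polygon: [(15,8) (18,8) (18,41/3) (17,14) (15,14)]

1. After x ≥ 15: [(15,3/2) (20,3) (20,13) (15,44/3)]
2. After x ≤ 18: [(15,3/2) (18,12/5) (18,41/3) (15,44/3)]
3. After y ≥ 8: [(15,8) (18,8) (18,41/3) (15,44/3)]
4. After y ≤ 14: [(15,14) (15,8) (18,8) (18,41/3) (17,14)]
5. Canonical ring: [(15,8) (18,8) (18,41/3) (17,14) (15,14)]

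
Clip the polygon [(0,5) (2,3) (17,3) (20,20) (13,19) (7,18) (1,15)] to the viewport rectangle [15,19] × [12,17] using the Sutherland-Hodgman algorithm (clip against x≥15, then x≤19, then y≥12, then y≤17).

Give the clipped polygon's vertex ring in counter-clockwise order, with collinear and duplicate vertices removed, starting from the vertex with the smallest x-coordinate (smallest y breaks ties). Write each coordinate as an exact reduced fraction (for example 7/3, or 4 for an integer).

1. After x ≥ 15: [(15,3) (17,3) (20,20) (15,135/7)]
2. After x ≤ 19: [(15,3) (17,3) (19,43/3) (19,139/7) (15,135/7)]
3. After y ≥ 12: [(15,12) (316/17,12) (19,43/3) (19,139/7) (15,135/7)]
4. After y ≤ 17: [(15,17) (15,12) (316/17,12) (19,43/3) (19,17)]
5. Canonical ring: [(15,12) (316/17,12) (19,43/3) (19,17) (15,17)]

Clipped polygon: [(15,12) (316/17,12) (19,43/3) (19,17) (15,17)]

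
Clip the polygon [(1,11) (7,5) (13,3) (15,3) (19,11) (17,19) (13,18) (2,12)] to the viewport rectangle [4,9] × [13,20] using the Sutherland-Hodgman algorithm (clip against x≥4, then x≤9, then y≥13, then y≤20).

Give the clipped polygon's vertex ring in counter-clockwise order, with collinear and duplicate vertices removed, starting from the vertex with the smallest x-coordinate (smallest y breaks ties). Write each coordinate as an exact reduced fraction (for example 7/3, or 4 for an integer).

1. After x ≥ 4: [(4,8) (7,5) (13,3) (15,3) (19,11) (17,19) (13,18) (4,144/11)]
2. After x ≤ 9: [(4,8) (7,5) (9,13/3) (9,174/11) (4,144/11)]
3. After y ≥ 13: [(4,13) (9,13) (9,174/11) (4,144/11)]
4. After y ≤ 20: [(4,13) (9,13) (9,174/11) (4,144/11)]
5. Canonical ring: [(4,13) (9,13) (9,174/11) (4,144/11)]

Clipped polygon: [(4,13) (9,13) (9,174/11) (4,144/11)]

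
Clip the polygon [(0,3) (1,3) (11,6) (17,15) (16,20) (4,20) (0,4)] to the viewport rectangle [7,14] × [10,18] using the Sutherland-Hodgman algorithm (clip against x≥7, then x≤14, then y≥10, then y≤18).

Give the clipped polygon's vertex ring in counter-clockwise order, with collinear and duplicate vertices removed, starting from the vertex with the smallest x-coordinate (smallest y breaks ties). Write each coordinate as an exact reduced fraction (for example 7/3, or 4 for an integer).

1. After x ≥ 7: [(7,24/5) (11,6) (17,15) (16,20) (7,20)]
2. After x ≤ 14: [(7,24/5) (11,6) (14,21/2) (14,20) (7,20)]
3. After y ≥ 10: [(7,10) (41/3,10) (14,21/2) (14,20) (7,20)]
4. After y ≤ 18: [(7,18) (7,10) (41/3,10) (14,21/2) (14,18)]
5. Canonical ring: [(7,10) (41/3,10) (14,21/2) (14,18) (7,18)]

Clipped polygon: [(7,10) (41/3,10) (14,21/2) (14,18) (7,18)]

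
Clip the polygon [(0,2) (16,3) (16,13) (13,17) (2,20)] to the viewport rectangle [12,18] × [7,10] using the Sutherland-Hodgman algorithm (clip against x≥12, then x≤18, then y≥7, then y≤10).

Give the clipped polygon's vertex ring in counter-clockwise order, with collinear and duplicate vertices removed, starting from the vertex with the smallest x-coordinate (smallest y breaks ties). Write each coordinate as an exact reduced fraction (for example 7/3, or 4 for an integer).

1. After x ≥ 12: [(12,11/4) (16,3) (16,13) (13,17) (12,190/11)]
2. After x ≤ 18: [(12,11/4) (16,3) (16,13) (13,17) (12,190/11)]
3. After y ≥ 7: [(12,7) (16,7) (16,13) (13,17) (12,190/11)]
4. After y ≤ 10: [(12,10) (12,7) (16,7) (16,10)]
5. Canonical ring: [(12,7) (16,7) (16,10) (12,10)]

Clipped polygon: [(12,7) (16,7) (16,10) (12,10)]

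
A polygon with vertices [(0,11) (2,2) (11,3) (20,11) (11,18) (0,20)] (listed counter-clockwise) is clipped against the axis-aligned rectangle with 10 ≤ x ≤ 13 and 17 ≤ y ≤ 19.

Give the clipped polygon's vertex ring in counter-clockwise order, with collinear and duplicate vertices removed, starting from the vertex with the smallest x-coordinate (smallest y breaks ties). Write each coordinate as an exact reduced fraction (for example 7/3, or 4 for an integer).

1. After x ≥ 10: [(10,26/9) (11,3) (20,11) (11,18) (10,200/11)]
2. After x ≤ 13: [(10,26/9) (11,3) (13,43/9) (13,148/9) (11,18) (10,200/11)]
3. After y ≥ 17: [(10,17) (86/7,17) (11,18) (10,200/11)]
4. After y ≤ 19: [(10,17) (86/7,17) (11,18) (10,200/11)]
5. Canonical ring: [(10,17) (86/7,17) (11,18) (10,200/11)]

Clipped polygon: [(10,17) (86/7,17) (11,18) (10,200/11)]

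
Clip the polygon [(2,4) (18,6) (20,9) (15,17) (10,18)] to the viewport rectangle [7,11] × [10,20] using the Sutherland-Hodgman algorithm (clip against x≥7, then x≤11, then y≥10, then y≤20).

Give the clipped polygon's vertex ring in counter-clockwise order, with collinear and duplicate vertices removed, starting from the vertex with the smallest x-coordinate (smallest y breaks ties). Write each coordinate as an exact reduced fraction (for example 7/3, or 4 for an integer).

1. After x ≥ 7: [(7,51/4) (7,37/8) (18,6) (20,9) (15,17) (10,18)]
2. After x ≤ 11: [(7,51/4) (7,37/8) (11,41/8) (11,89/5) (10,18)]
3. After y ≥ 10: [(7,51/4) (7,10) (11,10) (11,89/5) (10,18)]
4. After y ≤ 20: [(7,51/4) (7,10) (11,10) (11,89/5) (10,18)]
5. Canonical ring: [(7,10) (11,10) (11,89/5) (10,18) (7,51/4)]

Clipped polygon: [(7,10) (11,10) (11,89/5) (10,18) (7,51/4)]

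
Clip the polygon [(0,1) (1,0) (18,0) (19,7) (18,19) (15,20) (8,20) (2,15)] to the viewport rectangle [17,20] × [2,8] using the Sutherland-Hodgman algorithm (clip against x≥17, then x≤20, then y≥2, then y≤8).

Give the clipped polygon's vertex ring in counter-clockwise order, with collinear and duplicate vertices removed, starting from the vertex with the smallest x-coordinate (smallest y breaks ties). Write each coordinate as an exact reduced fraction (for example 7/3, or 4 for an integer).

Clipped polygon: [(17,2) (128/7,2) (19,7) (227/12,8) (17,8)]

1. After x ≥ 17: [(17,0) (18,0) (19,7) (18,19) (17,58/3)]
2. After x ≤ 20: [(17,0) (18,0) (19,7) (18,19) (17,58/3)]
3. After y ≥ 2: [(17,2) (128/7,2) (19,7) (18,19) (17,58/3)]
4. After y ≤ 8: [(17,8) (17,2) (128/7,2) (19,7) (227/12,8)]
5. Canonical ring: [(17,2) (128/7,2) (19,7) (227/12,8) (17,8)]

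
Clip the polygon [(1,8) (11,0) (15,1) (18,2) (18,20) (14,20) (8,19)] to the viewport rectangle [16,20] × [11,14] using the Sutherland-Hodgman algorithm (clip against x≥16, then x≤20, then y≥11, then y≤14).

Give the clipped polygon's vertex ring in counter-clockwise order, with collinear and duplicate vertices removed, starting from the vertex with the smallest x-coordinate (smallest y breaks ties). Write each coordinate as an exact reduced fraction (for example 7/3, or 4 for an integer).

1. After x ≥ 16: [(16,4/3) (18,2) (18,20) (16,20)]
2. After x ≤ 20: [(16,4/3) (18,2) (18,20) (16,20)]
3. After y ≥ 11: [(16,11) (18,11) (18,20) (16,20)]
4. After y ≤ 14: [(16,14) (16,11) (18,11) (18,14)]
5. Canonical ring: [(16,11) (18,11) (18,14) (16,14)]

Clipped polygon: [(16,11) (18,11) (18,14) (16,14)]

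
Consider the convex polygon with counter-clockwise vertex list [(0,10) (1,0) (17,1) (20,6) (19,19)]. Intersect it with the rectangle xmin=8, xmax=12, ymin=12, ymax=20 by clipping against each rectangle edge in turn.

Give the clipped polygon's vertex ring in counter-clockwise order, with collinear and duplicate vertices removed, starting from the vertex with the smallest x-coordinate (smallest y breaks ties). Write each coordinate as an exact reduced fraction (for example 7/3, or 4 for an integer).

Clipped polygon: [(8,12) (12,12) (12,298/19) (8,262/19)]

1. After x ≥ 8: [(8,262/19) (8,7/16) (17,1) (20,6) (19,19)]
2. After x ≤ 12: [(12,298/19) (8,262/19) (8,7/16) (12,11/16)]
3. After y ≥ 12: [(12,12) (12,298/19) (8,262/19) (8,12)]
4. After y ≤ 20: [(12,12) (12,298/19) (8,262/19) (8,12)]
5. Canonical ring: [(8,12) (12,12) (12,298/19) (8,262/19)]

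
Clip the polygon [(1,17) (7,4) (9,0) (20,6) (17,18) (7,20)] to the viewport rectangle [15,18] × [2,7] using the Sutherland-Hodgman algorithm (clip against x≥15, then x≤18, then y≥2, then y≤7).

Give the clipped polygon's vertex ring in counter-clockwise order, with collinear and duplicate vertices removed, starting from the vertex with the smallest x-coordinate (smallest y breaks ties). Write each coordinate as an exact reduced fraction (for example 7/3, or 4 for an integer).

Clipped polygon: [(15,36/11) (18,54/11) (18,7) (15,7)]

1. After x ≥ 15: [(15,36/11) (20,6) (17,18) (15,92/5)]
2. After x ≤ 18: [(15,36/11) (18,54/11) (18,14) (17,18) (15,92/5)]
3. After y ≥ 2: [(15,36/11) (18,54/11) (18,14) (17,18) (15,92/5)]
4. After y ≤ 7: [(15,7) (15,36/11) (18,54/11) (18,7)]
5. Canonical ring: [(15,36/11) (18,54/11) (18,7) (15,7)]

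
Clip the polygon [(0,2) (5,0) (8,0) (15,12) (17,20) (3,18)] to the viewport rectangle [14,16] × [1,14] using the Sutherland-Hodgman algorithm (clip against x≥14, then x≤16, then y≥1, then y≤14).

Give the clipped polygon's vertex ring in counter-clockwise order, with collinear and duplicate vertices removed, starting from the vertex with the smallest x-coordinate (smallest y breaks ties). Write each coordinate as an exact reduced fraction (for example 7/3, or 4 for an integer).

1. After x ≥ 14: [(14,72/7) (15,12) (17,20) (14,137/7)]
2. After x ≤ 16: [(14,72/7) (15,12) (16,16) (16,139/7) (14,137/7)]
3. After y ≥ 1: [(14,72/7) (15,12) (16,16) (16,139/7) (14,137/7)]
4. After y ≤ 14: [(14,14) (14,72/7) (15,12) (31/2,14)]
5. Canonical ring: [(14,72/7) (15,12) (31/2,14) (14,14)]

Clipped polygon: [(14,72/7) (15,12) (31/2,14) (14,14)]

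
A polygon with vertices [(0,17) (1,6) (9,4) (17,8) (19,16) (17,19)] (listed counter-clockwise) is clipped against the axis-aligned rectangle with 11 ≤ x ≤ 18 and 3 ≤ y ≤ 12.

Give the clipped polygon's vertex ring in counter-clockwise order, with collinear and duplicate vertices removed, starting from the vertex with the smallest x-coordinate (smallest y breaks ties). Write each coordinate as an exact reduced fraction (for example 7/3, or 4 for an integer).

1. After x ≥ 11: [(11,311/17) (11,5) (17,8) (19,16) (17,19)]
2. After x ≤ 18: [(11,311/17) (11,5) (17,8) (18,12) (18,35/2) (17,19)]
3. After y ≥ 3: [(11,311/17) (11,5) (17,8) (18,12) (18,35/2) (17,19)]
4. After y ≤ 12: [(11,12) (11,5) (17,8) (18,12) (18,12)]
5. Canonical ring: [(11,5) (17,8) (18,12) (11,12)]

Clipped polygon: [(11,5) (17,8) (18,12) (11,12)]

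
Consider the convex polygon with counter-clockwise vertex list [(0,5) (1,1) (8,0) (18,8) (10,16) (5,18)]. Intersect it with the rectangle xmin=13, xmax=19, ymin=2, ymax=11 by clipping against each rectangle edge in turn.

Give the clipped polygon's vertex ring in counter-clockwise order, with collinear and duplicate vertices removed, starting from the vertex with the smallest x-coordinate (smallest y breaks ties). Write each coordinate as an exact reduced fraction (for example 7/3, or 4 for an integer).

1. After x ≥ 13: [(13,4) (18,8) (13,13)]
2. After x ≤ 19: [(13,4) (18,8) (13,13)]
3. After y ≥ 2: [(13,4) (18,8) (13,13)]
4. After y ≤ 11: [(13,11) (13,4) (18,8) (15,11)]
5. Canonical ring: [(13,4) (18,8) (15,11) (13,11)]

Clipped polygon: [(13,4) (18,8) (15,11) (13,11)]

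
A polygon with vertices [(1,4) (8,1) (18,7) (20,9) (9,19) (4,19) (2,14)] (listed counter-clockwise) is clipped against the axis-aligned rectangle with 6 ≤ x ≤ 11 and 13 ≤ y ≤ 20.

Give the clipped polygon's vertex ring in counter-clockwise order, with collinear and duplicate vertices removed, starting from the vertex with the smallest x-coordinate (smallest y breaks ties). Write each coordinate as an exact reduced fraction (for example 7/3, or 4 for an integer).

Clipped polygon: [(6,13) (11,13) (11,189/11) (9,19) (6,19)]

1. After x ≥ 6: [(6,13/7) (8,1) (18,7) (20,9) (9,19) (6,19)]
2. After x ≤ 11: [(6,13/7) (8,1) (11,14/5) (11,189/11) (9,19) (6,19)]
3. After y ≥ 13: [(6,13) (11,13) (11,189/11) (9,19) (6,19)]
4. After y ≤ 20: [(6,13) (11,13) (11,189/11) (9,19) (6,19)]
5. Canonical ring: [(6,13) (11,13) (11,189/11) (9,19) (6,19)]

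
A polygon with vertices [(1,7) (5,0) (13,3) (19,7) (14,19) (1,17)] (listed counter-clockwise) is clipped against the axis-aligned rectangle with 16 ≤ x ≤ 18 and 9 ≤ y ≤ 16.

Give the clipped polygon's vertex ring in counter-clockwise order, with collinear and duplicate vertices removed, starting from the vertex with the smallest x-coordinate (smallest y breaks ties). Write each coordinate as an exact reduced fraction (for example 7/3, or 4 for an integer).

Clipped polygon: [(16,9) (18,9) (18,47/5) (16,71/5)]

1. After x ≥ 16: [(16,5) (19,7) (16,71/5)]
2. After x ≤ 18: [(16,5) (18,19/3) (18,47/5) (16,71/5)]
3. After y ≥ 9: [(16,9) (18,9) (18,47/5) (16,71/5)]
4. After y ≤ 16: [(16,9) (18,9) (18,47/5) (16,71/5)]
5. Canonical ring: [(16,9) (18,9) (18,47/5) (16,71/5)]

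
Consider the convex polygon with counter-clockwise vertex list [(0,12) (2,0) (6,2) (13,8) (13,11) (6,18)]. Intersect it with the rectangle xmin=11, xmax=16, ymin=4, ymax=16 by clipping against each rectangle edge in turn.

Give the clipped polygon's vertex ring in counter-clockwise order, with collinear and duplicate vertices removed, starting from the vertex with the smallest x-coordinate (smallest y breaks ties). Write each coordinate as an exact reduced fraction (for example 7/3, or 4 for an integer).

Clipped polygon: [(11,44/7) (13,8) (13,11) (11,13)]

1. After x ≥ 11: [(11,44/7) (13,8) (13,11) (11,13)]
2. After x ≤ 16: [(11,44/7) (13,8) (13,11) (11,13)]
3. After y ≥ 4: [(11,44/7) (13,8) (13,11) (11,13)]
4. After y ≤ 16: [(11,44/7) (13,8) (13,11) (11,13)]
5. Canonical ring: [(11,44/7) (13,8) (13,11) (11,13)]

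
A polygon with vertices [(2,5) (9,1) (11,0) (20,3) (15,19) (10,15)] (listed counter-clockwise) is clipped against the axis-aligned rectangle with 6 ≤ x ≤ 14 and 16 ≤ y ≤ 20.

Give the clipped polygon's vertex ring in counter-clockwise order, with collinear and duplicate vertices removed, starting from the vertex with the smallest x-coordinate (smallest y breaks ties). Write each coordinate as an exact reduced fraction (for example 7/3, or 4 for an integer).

Clipped polygon: [(45/4,16) (14,16) (14,91/5)]

1. After x ≥ 6: [(6,10) (6,19/7) (9,1) (11,0) (20,3) (15,19) (10,15)]
2. After x ≤ 14: [(6,10) (6,19/7) (9,1) (11,0) (14,1) (14,91/5) (10,15)]
3. After y ≥ 16: [(14,16) (14,91/5) (45/4,16)]
4. After y ≤ 20: [(14,16) (14,91/5) (45/4,16)]
5. Canonical ring: [(45/4,16) (14,16) (14,91/5)]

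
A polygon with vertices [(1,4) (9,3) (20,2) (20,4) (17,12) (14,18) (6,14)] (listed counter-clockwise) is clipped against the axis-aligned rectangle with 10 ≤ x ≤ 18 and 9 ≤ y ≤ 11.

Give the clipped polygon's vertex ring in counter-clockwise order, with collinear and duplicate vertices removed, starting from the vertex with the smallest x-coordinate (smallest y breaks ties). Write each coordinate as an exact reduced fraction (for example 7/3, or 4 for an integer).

Clipped polygon: [(10,9) (18,9) (18,28/3) (139/8,11) (10,11)]

1. After x ≥ 10: [(10,32/11) (20,2) (20,4) (17,12) (14,18) (10,16)]
2. After x ≤ 18: [(10,32/11) (18,24/11) (18,28/3) (17,12) (14,18) (10,16)]
3. After y ≥ 9: [(10,9) (18,9) (18,28/3) (17,12) (14,18) (10,16)]
4. After y ≤ 11: [(10,11) (10,9) (18,9) (18,28/3) (139/8,11)]
5. Canonical ring: [(10,9) (18,9) (18,28/3) (139/8,11) (10,11)]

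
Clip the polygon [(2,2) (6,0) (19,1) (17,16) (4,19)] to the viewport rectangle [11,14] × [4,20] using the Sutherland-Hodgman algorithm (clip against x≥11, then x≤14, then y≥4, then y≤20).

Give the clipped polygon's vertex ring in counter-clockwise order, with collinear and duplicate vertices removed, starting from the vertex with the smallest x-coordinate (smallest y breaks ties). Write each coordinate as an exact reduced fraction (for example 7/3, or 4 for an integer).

1. After x ≥ 11: [(11,5/13) (19,1) (17,16) (11,226/13)]
2. After x ≤ 14: [(11,5/13) (14,8/13) (14,217/13) (11,226/13)]
3. After y ≥ 4: [(11,4) (14,4) (14,217/13) (11,226/13)]
4. After y ≤ 20: [(11,4) (14,4) (14,217/13) (11,226/13)]
5. Canonical ring: [(11,4) (14,4) (14,217/13) (11,226/13)]

Clipped polygon: [(11,4) (14,4) (14,217/13) (11,226/13)]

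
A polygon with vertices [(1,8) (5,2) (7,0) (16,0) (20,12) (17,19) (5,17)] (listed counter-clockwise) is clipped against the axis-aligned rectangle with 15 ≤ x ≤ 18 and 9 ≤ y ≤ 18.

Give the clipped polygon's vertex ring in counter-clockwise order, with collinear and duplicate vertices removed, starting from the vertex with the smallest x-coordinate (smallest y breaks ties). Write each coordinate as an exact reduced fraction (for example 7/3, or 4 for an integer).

1. After x ≥ 15: [(15,0) (16,0) (20,12) (17,19) (15,56/3)]
2. After x ≤ 18: [(15,0) (16,0) (18,6) (18,50/3) (17,19) (15,56/3)]
3. After y ≥ 9: [(15,9) (18,9) (18,50/3) (17,19) (15,56/3)]
4. After y ≤ 18: [(15,18) (15,9) (18,9) (18,50/3) (122/7,18)]
5. Canonical ring: [(15,9) (18,9) (18,50/3) (122/7,18) (15,18)]

Clipped polygon: [(15,9) (18,9) (18,50/3) (122/7,18) (15,18)]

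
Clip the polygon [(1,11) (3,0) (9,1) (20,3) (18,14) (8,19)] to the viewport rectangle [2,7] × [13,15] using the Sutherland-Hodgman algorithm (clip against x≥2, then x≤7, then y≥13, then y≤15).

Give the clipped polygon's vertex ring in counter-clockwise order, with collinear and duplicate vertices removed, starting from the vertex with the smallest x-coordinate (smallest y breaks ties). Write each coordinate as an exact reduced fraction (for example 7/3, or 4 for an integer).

1. After x ≥ 2: [(2,85/7) (2,11/2) (3,0) (9,1) (20,3) (18,14) (8,19)]
2. After x ≤ 7: [(7,125/7) (2,85/7) (2,11/2) (3,0) (7,2/3)]
3. After y ≥ 13: [(7,13) (7,125/7) (11/4,13)]
4. After y ≤ 15: [(7,13) (7,15) (9/2,15) (11/4,13)]
5. Canonical ring: [(11/4,13) (7,13) (7,15) (9/2,15)]

Clipped polygon: [(11/4,13) (7,13) (7,15) (9/2,15)]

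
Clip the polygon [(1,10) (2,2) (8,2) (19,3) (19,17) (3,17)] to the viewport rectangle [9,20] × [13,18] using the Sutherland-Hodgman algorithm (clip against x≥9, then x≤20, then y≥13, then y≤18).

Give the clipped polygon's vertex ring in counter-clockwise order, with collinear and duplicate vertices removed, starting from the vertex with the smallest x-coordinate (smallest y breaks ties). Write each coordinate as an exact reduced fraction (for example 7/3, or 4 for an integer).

Clipped polygon: [(9,13) (19,13) (19,17) (9,17)]

1. After x ≥ 9: [(9,23/11) (19,3) (19,17) (9,17)]
2. After x ≤ 20: [(9,23/11) (19,3) (19,17) (9,17)]
3. After y ≥ 13: [(9,13) (19,13) (19,17) (9,17)]
4. After y ≤ 18: [(9,13) (19,13) (19,17) (9,17)]
5. Canonical ring: [(9,13) (19,13) (19,17) (9,17)]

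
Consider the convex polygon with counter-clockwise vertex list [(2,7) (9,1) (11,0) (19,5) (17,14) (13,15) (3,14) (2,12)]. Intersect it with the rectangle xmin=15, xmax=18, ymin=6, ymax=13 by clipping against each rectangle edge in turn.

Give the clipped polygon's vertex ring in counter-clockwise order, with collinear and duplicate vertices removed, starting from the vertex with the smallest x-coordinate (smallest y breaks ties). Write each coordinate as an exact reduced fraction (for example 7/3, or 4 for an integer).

Clipped polygon: [(15,6) (18,6) (18,19/2) (155/9,13) (15,13)]

1. After x ≥ 15: [(15,5/2) (19,5) (17,14) (15,29/2)]
2. After x ≤ 18: [(15,5/2) (18,35/8) (18,19/2) (17,14) (15,29/2)]
3. After y ≥ 6: [(15,6) (18,6) (18,19/2) (17,14) (15,29/2)]
4. After y ≤ 13: [(15,13) (15,6) (18,6) (18,19/2) (155/9,13)]
5. Canonical ring: [(15,6) (18,6) (18,19/2) (155/9,13) (15,13)]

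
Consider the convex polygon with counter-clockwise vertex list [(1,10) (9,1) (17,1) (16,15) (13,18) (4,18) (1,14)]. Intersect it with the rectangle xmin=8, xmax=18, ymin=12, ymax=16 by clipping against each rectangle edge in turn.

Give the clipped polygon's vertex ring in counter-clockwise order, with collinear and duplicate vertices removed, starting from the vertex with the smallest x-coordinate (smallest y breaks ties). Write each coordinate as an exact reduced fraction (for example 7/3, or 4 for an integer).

Clipped polygon: [(8,12) (227/14,12) (16,15) (15,16) (8,16)]

1. After x ≥ 8: [(8,17/8) (9,1) (17,1) (16,15) (13,18) (8,18)]
2. After x ≤ 18: [(8,17/8) (9,1) (17,1) (16,15) (13,18) (8,18)]
3. After y ≥ 12: [(8,12) (227/14,12) (16,15) (13,18) (8,18)]
4. After y ≤ 16: [(8,16) (8,12) (227/14,12) (16,15) (15,16)]
5. Canonical ring: [(8,12) (227/14,12) (16,15) (15,16) (8,16)]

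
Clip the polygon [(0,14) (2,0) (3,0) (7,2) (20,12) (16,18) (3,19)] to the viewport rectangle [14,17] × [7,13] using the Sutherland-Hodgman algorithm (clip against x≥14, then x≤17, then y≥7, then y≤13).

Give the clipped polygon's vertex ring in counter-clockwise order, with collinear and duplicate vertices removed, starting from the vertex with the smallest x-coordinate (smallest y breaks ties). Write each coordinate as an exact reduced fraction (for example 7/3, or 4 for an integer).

Clipped polygon: [(14,96/13) (17,126/13) (17,13) (14,13)]

1. After x ≥ 14: [(14,96/13) (20,12) (16,18) (14,236/13)]
2. After x ≤ 17: [(14,96/13) (17,126/13) (17,33/2) (16,18) (14,236/13)]
3. After y ≥ 7: [(14,96/13) (17,126/13) (17,33/2) (16,18) (14,236/13)]
4. After y ≤ 13: [(14,13) (14,96/13) (17,126/13) (17,13)]
5. Canonical ring: [(14,96/13) (17,126/13) (17,13) (14,13)]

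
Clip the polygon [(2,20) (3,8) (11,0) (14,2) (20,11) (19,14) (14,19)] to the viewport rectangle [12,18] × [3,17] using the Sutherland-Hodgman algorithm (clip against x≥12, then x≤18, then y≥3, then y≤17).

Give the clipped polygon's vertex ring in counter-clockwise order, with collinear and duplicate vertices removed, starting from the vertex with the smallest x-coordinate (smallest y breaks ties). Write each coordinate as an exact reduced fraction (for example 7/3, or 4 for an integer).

Clipped polygon: [(12,3) (44/3,3) (18,8) (18,15) (16,17) (12,17)]

1. After x ≥ 12: [(12,115/6) (12,2/3) (14,2) (20,11) (19,14) (14,19)]
2. After x ≤ 18: [(12,115/6) (12,2/3) (14,2) (18,8) (18,15) (14,19)]
3. After y ≥ 3: [(12,115/6) (12,3) (44/3,3) (18,8) (18,15) (14,19)]
4. After y ≤ 17: [(12,17) (12,3) (44/3,3) (18,8) (18,15) (16,17)]
5. Canonical ring: [(12,3) (44/3,3) (18,8) (18,15) (16,17) (12,17)]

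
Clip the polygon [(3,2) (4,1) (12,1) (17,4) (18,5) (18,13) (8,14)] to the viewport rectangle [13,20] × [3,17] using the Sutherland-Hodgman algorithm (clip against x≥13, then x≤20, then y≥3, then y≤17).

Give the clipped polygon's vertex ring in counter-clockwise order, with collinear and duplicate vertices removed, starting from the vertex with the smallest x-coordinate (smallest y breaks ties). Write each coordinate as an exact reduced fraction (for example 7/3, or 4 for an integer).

Clipped polygon: [(13,3) (46/3,3) (17,4) (18,5) (18,13) (13,27/2)]

1. After x ≥ 13: [(13,8/5) (17,4) (18,5) (18,13) (13,27/2)]
2. After x ≤ 20: [(13,8/5) (17,4) (18,5) (18,13) (13,27/2)]
3. After y ≥ 3: [(13,3) (46/3,3) (17,4) (18,5) (18,13) (13,27/2)]
4. After y ≤ 17: [(13,3) (46/3,3) (17,4) (18,5) (18,13) (13,27/2)]
5. Canonical ring: [(13,3) (46/3,3) (17,4) (18,5) (18,13) (13,27/2)]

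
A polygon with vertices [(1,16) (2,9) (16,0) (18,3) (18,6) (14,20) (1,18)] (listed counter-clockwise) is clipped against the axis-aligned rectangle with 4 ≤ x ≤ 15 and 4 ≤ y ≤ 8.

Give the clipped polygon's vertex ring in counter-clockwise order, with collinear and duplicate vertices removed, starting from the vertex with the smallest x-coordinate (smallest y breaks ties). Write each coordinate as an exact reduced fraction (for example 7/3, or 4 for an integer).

Clipped polygon: [(4,54/7) (88/9,4) (15,4) (15,8) (4,8)]

1. After x ≥ 4: [(4,54/7) (16,0) (18,3) (18,6) (14,20) (4,240/13)]
2. After x ≤ 15: [(4,54/7) (15,9/14) (15,33/2) (14,20) (4,240/13)]
3. After y ≥ 4: [(4,54/7) (88/9,4) (15,4) (15,33/2) (14,20) (4,240/13)]
4. After y ≤ 8: [(4,8) (4,54/7) (88/9,4) (15,4) (15,8)]
5. Canonical ring: [(4,54/7) (88/9,4) (15,4) (15,8) (4,8)]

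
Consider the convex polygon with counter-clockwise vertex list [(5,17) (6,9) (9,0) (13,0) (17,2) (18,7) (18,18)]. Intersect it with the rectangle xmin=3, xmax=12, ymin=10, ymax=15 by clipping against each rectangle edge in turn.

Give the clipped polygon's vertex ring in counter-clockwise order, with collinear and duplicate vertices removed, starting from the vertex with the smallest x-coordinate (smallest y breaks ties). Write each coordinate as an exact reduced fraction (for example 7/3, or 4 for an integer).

1. After x ≥ 3: [(5,17) (6,9) (9,0) (13,0) (17,2) (18,7) (18,18)]
2. After x ≤ 12: [(12,228/13) (5,17) (6,9) (9,0) (12,0)]
3. After y ≥ 10: [(12,10) (12,228/13) (5,17) (47/8,10)]
4. After y ≤ 15: [(12,10) (12,15) (21/4,15) (47/8,10)]
5. Canonical ring: [(21/4,15) (47/8,10) (12,10) (12,15)]

Clipped polygon: [(21/4,15) (47/8,10) (12,10) (12,15)]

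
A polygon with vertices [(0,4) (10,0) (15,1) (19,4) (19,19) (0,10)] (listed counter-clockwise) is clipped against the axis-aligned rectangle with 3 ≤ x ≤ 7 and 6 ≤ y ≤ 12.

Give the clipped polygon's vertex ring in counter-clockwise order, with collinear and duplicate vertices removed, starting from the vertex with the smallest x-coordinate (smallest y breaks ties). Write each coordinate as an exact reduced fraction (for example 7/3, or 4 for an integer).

1. After x ≥ 3: [(3,14/5) (10,0) (15,1) (19,4) (19,19) (3,217/19)]
2. After x ≤ 7: [(3,14/5) (7,6/5) (7,253/19) (3,217/19)]
3. After y ≥ 6: [(3,6) (7,6) (7,253/19) (3,217/19)]
4. After y ≤ 12: [(3,6) (7,6) (7,12) (38/9,12) (3,217/19)]
5. Canonical ring: [(3,6) (7,6) (7,12) (38/9,12) (3,217/19)]

Clipped polygon: [(3,6) (7,6) (7,12) (38/9,12) (3,217/19)]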